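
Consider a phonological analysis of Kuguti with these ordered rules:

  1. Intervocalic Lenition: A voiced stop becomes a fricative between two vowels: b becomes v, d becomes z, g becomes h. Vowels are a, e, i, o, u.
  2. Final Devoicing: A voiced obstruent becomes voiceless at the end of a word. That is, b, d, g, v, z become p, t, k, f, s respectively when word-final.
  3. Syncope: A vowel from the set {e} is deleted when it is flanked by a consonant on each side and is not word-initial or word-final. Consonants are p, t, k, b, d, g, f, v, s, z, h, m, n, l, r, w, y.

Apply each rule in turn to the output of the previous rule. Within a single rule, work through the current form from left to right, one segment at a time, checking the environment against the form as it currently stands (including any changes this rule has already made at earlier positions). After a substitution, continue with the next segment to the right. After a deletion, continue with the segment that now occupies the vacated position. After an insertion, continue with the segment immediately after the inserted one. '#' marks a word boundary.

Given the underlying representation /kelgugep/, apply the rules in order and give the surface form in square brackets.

[klguhp]

1 Intervocalic Lenition: [kelgugep] → [kelguhep]
2 Final Devoicing: no change — [kelguhep]
3 Syncope: [kelguhep] → [klguhp]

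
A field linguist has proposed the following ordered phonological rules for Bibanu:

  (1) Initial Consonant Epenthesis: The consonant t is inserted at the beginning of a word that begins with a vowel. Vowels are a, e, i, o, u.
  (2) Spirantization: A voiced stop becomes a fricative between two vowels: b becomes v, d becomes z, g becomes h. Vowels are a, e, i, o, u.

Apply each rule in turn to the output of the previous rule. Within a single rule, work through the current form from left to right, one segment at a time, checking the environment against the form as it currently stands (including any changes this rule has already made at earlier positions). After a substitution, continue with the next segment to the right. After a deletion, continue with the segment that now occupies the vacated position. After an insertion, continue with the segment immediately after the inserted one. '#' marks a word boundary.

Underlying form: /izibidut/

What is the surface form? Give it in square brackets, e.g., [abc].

(1) Initial Consonant Epenthesis: [izibidut] → [tizibidut]
(2) Spirantization: [tizibidut] → [tizivizut]

[tizivizut]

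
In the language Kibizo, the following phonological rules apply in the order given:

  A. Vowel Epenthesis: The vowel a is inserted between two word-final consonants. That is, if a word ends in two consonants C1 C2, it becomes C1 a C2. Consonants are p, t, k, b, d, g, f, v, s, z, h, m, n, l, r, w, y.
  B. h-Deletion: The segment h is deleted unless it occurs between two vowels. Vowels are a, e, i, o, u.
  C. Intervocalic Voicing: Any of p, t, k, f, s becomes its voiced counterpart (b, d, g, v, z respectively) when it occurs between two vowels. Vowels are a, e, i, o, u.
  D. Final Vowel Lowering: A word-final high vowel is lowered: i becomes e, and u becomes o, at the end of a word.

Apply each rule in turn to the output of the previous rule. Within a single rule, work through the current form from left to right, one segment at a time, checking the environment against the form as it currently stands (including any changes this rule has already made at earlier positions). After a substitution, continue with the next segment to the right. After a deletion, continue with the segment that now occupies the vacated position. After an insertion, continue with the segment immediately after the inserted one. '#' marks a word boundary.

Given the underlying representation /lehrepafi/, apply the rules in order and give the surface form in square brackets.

A Vowel Epenthesis: no change — [lehrepafi]
B h-Deletion: [lehrepafi] → [lerepafi]
C Intervocalic Voicing: [lerepafi] → [lerebavi]
D Final Vowel Lowering: [lerebavi] → [lerebave]

[lerebave]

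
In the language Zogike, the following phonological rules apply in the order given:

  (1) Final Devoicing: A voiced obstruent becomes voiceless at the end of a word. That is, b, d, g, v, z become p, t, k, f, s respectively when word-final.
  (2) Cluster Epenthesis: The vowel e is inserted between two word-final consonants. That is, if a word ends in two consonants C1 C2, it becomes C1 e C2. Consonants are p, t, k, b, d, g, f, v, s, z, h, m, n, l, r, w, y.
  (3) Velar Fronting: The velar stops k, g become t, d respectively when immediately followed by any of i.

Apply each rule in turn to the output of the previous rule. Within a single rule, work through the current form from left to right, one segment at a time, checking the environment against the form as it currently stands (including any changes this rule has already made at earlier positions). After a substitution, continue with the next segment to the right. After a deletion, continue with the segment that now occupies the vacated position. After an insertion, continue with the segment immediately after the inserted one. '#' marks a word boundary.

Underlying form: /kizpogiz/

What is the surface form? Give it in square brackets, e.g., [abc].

[tizpodis]

(1) Final Devoicing: [kizpogiz] → [kizpogis]
(2) Cluster Epenthesis: no change — [kizpogis]
(3) Velar Fronting: [kizpogis] → [tizpodis]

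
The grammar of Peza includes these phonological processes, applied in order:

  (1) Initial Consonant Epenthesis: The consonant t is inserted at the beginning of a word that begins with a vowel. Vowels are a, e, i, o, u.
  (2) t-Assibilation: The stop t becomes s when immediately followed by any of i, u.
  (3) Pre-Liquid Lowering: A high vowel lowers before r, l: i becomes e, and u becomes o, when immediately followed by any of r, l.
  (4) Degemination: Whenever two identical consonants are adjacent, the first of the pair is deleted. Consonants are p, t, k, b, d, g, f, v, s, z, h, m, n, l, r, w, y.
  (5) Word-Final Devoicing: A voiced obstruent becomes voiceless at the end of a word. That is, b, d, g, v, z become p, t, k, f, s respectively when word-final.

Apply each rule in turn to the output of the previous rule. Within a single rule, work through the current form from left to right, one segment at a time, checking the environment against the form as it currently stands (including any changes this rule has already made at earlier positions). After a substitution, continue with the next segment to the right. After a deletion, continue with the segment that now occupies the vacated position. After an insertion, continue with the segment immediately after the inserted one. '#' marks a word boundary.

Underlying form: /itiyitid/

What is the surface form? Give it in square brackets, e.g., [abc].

[sisiyisit]

(1) Initial Consonant Epenthesis: [itiyitid] → [titiyitid]
(2) t-Assibilation: [titiyitid] → [sisiyisid]
(3) Pre-Liquid Lowering: no change — [sisiyisid]
(4) Degemination: no change — [sisiyisid]
(5) Word-Final Devoicing: [sisiyisid] → [sisiyisit]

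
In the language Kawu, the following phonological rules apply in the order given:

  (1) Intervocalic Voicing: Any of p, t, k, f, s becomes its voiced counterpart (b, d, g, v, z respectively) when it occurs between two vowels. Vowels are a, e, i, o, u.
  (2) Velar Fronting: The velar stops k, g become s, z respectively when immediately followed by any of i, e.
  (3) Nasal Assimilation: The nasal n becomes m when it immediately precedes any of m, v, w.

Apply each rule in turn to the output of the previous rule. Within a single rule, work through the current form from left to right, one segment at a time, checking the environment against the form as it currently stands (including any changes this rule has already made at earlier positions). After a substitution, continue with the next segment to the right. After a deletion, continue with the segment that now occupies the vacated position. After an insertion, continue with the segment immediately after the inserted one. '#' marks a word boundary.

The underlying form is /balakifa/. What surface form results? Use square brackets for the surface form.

(1) Intervocalic Voicing: [balakifa] → [balagiva]
(2) Velar Fronting: [balagiva] → [balaziva]
(3) Nasal Assimilation: no change — [balaziva]

[balaziva]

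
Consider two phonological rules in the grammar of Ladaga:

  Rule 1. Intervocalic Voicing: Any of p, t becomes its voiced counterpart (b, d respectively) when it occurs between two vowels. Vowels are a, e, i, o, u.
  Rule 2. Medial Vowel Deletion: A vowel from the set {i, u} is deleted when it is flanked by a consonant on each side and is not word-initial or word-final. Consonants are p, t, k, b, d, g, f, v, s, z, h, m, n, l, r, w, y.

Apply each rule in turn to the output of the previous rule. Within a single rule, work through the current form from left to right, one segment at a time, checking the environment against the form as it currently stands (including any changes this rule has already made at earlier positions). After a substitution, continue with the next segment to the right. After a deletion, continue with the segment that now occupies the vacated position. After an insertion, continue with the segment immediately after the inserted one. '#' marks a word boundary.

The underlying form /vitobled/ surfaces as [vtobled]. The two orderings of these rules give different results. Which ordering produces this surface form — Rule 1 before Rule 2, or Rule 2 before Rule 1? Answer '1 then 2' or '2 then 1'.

2 then 1

Order 1 then 2:
  1 Intervocalic Voicing: [vitobled] → [vidobled]
  2 Medial Vowel Deletion: [vidobled] → [vdobled]
  result: [vdobled]
Order 2 then 1:
  2 Medial Vowel Deletion: [vitobled] → [vtobled]
  1 Intervocalic Voicing: no change — [vtobled]
  result: [vtobled]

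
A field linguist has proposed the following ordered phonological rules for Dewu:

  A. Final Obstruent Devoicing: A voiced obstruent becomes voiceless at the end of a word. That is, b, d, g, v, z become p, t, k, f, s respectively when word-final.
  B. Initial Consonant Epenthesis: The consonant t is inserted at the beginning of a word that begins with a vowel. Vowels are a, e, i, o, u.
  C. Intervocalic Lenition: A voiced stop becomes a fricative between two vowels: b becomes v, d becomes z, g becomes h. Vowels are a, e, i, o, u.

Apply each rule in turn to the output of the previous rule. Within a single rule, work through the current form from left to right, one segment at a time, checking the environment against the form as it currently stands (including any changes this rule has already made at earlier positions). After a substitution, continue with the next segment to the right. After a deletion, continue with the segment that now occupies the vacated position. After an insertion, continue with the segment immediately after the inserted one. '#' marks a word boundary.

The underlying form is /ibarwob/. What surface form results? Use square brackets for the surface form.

A Final Obstruent Devoicing: [ibarwob] → [ibarwop]
B Initial Consonant Epenthesis: [ibarwop] → [tibarwop]
C Intervocalic Lenition: [tibarwop] → [tivarwop]

[tivarwop]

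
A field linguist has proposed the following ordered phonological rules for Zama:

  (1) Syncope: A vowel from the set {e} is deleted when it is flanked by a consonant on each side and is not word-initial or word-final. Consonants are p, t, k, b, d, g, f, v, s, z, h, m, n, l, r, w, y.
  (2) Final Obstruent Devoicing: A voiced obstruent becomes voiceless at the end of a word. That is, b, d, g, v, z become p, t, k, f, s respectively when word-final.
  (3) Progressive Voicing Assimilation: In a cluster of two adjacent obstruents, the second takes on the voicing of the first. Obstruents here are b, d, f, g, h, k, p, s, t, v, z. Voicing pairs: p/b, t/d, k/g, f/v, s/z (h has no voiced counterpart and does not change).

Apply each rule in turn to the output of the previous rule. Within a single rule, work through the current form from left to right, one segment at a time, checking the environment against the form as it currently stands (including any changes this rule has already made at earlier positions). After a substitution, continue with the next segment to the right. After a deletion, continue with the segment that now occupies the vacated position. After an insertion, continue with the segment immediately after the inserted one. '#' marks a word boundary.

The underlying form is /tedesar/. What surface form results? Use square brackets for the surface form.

[ttsar]

(1) Syncope: [tedesar] → [tdsar]
(2) Final Obstruent Devoicing: no change — [tdsar]
(3) Progressive Voicing Assimilation: [tdsar] → [ttsar]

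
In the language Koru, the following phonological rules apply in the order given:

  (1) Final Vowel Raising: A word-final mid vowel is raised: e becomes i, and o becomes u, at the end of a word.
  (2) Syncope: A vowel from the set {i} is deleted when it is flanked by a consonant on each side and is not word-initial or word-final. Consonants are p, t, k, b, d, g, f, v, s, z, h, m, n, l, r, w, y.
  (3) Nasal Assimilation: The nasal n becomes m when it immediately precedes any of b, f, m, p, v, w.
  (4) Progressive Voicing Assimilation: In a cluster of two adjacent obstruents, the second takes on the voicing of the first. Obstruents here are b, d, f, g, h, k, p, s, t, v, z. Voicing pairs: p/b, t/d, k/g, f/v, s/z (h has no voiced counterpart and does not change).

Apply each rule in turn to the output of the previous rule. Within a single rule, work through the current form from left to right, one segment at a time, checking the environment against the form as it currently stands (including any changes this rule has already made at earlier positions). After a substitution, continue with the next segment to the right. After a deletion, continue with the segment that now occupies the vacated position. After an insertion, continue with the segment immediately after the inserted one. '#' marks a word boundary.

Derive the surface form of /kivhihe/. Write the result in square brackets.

[kfhhi]

(1) Final Vowel Raising: [kivhihe] → [kivhihi]
(2) Syncope: [kivhihi] → [kvhhi]
(3) Nasal Assimilation: no change — [kvhhi]
(4) Progressive Voicing Assimilation: [kvhhi] → [kfhhi]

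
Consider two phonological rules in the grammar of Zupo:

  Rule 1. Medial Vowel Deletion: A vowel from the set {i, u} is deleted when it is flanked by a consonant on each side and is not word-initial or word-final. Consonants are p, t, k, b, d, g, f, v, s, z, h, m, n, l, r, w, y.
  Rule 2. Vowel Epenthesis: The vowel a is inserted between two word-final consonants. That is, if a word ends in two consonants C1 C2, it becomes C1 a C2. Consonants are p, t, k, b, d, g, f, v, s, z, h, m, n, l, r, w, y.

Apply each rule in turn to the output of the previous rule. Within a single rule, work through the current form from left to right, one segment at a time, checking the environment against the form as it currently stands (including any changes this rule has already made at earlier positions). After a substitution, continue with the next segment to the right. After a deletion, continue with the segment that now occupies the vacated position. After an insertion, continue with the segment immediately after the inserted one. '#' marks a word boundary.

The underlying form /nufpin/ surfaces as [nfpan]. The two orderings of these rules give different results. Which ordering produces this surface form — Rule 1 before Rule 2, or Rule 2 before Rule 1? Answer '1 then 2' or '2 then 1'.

Order 1 then 2:
  1 Medial Vowel Deletion: [nufpin] → [nfpn]
  2 Vowel Epenthesis: [nfpn] → [nfpan]
  result: [nfpan]
Order 2 then 1:
  2 Vowel Epenthesis: no change — [nufpin]
  1 Medial Vowel Deletion: [nufpin] → [nfpn]
  result: [nfpn]

1 then 2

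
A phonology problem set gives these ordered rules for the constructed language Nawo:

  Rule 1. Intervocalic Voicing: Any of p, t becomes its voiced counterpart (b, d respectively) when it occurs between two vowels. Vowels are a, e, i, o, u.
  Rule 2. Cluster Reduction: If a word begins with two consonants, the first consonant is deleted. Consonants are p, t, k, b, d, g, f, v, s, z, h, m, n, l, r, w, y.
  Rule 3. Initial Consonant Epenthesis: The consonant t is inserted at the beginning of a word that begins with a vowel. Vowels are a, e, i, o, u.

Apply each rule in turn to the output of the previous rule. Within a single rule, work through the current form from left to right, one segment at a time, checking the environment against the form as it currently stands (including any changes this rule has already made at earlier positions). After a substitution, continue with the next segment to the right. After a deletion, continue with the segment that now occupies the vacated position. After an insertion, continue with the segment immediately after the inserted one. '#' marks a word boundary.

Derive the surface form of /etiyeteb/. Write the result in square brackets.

Rule 1 Intervocalic Voicing: [etiyeteb] → [ediyedeb]
Rule 2 Cluster Reduction: no change — [ediyedeb]
Rule 3 Initial Consonant Epenthesis: [ediyedeb] → [tediyedeb]

[tediyedeb]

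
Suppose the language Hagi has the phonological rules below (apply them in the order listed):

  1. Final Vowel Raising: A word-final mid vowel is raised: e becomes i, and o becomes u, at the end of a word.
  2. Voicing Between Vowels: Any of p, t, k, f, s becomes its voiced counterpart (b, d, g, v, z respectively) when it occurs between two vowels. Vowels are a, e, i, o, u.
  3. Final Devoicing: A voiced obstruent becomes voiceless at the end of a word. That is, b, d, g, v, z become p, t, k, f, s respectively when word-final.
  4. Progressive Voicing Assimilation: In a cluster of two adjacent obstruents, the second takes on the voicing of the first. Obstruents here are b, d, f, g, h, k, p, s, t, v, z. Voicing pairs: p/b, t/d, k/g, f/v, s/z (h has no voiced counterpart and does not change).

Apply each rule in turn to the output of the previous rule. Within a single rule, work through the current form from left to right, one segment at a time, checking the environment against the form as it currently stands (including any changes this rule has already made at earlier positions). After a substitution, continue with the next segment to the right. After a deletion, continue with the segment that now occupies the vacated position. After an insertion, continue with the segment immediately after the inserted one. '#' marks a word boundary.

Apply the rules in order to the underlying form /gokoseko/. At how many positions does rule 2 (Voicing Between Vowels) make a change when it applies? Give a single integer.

1 Final Vowel Raising: [gokoseko] → [gokoseku]
2 Voicing Between Vowels: [gokoseku] → [gogozegu]
3 Final Devoicing: no change — [gogozegu]
4 Progressive Voicing Assimilation: no change — [gogozegu]
Rule 2 changed 3 position(s).

3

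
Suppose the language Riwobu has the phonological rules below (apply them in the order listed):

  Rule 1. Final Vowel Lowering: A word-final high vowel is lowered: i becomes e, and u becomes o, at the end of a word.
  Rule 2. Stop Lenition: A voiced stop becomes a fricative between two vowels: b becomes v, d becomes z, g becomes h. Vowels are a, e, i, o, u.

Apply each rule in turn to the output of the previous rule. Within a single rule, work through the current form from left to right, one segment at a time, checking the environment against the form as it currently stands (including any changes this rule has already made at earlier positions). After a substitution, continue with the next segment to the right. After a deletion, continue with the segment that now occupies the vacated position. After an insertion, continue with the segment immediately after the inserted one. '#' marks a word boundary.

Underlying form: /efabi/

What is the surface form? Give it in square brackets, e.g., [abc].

[efave]

Rule 1 Final Vowel Lowering: [efabi] → [efabe]
Rule 2 Stop Lenition: [efabe] → [efave]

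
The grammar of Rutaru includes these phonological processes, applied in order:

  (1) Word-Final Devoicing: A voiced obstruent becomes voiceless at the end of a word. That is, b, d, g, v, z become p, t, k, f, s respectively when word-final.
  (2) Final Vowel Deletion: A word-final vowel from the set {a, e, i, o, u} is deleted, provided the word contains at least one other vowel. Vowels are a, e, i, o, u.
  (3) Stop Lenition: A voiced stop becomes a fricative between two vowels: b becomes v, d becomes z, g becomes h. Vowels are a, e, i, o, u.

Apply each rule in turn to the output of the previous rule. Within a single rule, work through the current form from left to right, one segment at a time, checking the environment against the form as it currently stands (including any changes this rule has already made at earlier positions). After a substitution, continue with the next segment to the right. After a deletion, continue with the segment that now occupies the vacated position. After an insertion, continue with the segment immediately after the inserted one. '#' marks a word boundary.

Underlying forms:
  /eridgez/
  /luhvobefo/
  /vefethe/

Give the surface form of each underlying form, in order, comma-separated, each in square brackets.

/eridgez/:
  (1) Word-Final Devoicing: [eridgez] → [eridges]
  (2) Final Vowel Deletion: no change — [eridges]
  (3) Stop Lenition: no change — [eridges]
/luhvobefo/:
  (1) Word-Final Devoicing: no change — [luhvobefo]
  (2) Final Vowel Deletion: [luhvobefo] → [luhvobef]
  (3) Stop Lenition: [luhvobef] → [luhvovef]
/vefethe/:
  (1) Word-Final Devoicing: no change — [vefethe]
  (2) Final Vowel Deletion: [vefethe] → [vefeth]
  (3) Stop Lenition: no change — [vefeth]

[eridges], [luhvovef], [vefeth]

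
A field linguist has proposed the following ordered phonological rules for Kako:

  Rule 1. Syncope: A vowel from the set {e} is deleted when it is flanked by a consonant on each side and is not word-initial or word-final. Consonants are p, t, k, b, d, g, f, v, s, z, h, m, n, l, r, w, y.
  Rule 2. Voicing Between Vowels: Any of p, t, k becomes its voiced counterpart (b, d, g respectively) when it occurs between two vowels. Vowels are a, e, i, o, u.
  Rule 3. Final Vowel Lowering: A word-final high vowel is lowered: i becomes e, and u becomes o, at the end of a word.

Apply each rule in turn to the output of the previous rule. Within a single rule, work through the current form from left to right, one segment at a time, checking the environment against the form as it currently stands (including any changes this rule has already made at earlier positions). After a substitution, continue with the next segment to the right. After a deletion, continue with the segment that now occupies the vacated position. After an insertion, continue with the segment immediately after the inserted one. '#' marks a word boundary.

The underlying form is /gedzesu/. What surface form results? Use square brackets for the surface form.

Rule 1 Syncope: [gedzesu] → [gdzsu]
Rule 2 Voicing Between Vowels: no change — [gdzsu]
Rule 3 Final Vowel Lowering: [gdzsu] → [gdzso]

[gdzso]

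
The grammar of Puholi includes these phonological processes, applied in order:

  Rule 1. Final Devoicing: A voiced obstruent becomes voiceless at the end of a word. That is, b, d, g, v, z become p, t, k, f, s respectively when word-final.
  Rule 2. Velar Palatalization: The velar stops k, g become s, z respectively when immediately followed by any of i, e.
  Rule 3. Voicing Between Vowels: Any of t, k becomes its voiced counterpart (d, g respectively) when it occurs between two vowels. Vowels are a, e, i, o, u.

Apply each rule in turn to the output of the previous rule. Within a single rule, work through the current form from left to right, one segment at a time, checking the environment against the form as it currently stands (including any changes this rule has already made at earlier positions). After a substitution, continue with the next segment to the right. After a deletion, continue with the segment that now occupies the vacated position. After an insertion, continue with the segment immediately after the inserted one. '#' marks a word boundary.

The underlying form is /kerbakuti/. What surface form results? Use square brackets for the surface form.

[serbagudi]

Rule 1 Final Devoicing: no change — [kerbakuti]
Rule 2 Velar Palatalization: [kerbakuti] → [serbakuti]
Rule 3 Voicing Between Vowels: [serbakuti] → [serbagudi]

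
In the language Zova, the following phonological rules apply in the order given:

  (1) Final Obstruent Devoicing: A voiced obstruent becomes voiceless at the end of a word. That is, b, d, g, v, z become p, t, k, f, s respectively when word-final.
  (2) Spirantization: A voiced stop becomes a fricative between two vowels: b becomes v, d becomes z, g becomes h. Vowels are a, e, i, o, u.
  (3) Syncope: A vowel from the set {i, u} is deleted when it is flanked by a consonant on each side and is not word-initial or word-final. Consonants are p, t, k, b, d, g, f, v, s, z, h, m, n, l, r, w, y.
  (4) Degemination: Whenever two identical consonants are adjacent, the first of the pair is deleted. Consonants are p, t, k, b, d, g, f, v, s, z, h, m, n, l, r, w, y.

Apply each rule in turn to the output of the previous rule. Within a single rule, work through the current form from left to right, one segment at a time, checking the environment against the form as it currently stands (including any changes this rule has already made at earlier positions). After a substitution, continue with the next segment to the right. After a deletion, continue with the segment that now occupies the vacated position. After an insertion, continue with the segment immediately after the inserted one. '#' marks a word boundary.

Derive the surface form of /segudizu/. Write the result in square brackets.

[sehzu]

(1) Final Obstruent Devoicing: no change — [segudizu]
(2) Spirantization: [segudizu] → [sehuzizu]
(3) Syncope: [sehuzizu] → [sehzzu]
(4) Degemination: [sehzzu] → [sehzu]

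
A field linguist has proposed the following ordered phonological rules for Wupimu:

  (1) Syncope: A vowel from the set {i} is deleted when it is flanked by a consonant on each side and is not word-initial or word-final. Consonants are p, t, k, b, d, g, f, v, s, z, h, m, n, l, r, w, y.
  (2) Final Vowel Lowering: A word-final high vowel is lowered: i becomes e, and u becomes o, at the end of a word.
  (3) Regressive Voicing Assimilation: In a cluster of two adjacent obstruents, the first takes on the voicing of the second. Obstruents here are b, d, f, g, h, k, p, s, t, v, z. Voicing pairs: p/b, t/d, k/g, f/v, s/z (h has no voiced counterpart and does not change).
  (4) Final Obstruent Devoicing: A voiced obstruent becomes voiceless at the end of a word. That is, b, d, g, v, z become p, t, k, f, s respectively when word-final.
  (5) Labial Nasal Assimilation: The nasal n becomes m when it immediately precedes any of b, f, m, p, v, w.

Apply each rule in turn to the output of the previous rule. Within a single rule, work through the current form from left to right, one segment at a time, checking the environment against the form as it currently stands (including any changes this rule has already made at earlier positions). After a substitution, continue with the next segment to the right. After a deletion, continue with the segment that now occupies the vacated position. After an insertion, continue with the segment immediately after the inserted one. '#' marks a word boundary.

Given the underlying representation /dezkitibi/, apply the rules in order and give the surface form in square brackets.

(1) Syncope: [dezkitibi] → [dezktbi]
(2) Final Vowel Lowering: [dezktbi] → [dezktbe]
(3) Regressive Voicing Assimilation: [dezktbe] → [deskdbe]
(4) Final Obstruent Devoicing: no change — [deskdbe]
(5) Labial Nasal Assimilation: no change — [deskdbe]

[deskdbe]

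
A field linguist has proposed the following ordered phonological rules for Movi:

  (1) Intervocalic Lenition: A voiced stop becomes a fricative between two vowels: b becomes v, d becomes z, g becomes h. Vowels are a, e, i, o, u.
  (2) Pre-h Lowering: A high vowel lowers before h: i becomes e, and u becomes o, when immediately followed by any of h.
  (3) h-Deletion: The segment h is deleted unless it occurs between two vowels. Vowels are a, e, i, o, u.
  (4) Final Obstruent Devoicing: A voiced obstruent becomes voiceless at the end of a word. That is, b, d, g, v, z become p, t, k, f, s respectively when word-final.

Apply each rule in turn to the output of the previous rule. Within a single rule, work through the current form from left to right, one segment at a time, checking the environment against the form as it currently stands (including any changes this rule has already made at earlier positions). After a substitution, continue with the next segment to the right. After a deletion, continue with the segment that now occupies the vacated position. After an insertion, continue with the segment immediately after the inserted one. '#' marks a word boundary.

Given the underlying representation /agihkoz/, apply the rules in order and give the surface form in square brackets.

(1) Intervocalic Lenition: [agihkoz] → [ahihkoz]
(2) Pre-h Lowering: [ahihkoz] → [ahehkoz]
(3) h-Deletion: [ahehkoz] → [ahekoz]
(4) Final Obstruent Devoicing: [ahekoz] → [ahekos]

[ahekos]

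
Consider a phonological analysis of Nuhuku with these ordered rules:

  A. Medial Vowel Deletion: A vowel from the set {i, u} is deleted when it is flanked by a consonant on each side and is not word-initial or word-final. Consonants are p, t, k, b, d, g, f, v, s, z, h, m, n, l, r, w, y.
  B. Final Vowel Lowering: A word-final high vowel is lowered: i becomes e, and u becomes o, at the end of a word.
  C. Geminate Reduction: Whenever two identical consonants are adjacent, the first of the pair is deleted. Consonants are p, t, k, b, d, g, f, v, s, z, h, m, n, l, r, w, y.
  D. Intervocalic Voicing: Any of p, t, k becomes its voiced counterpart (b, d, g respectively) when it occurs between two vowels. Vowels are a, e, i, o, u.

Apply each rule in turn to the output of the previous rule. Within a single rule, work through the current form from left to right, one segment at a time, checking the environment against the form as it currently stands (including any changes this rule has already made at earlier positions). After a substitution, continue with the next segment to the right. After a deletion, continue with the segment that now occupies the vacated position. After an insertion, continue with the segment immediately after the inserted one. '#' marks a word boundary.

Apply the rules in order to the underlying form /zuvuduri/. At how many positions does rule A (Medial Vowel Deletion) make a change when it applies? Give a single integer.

3

A Medial Vowel Deletion: [zuvuduri] → [zvdri]
B Final Vowel Lowering: [zvdri] → [zvdre]
C Geminate Reduction: no change — [zvdre]
D Intervocalic Voicing: no change — [zvdre]
Rule A changed 3 position(s).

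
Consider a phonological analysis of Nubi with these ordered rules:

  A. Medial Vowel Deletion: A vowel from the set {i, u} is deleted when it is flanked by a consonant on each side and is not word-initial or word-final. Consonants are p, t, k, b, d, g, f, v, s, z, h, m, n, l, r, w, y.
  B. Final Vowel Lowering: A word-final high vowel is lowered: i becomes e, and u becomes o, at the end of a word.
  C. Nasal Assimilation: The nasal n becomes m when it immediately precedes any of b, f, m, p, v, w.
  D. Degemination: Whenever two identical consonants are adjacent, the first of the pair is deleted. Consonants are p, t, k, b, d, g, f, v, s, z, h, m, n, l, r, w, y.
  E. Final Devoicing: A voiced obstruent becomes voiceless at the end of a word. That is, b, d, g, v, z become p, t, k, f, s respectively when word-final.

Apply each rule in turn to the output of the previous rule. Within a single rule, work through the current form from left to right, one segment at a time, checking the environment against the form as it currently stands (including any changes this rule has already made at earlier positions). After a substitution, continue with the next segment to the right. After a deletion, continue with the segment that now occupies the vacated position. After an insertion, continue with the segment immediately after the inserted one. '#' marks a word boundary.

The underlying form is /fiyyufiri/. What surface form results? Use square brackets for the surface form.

[fyfre]

A Medial Vowel Deletion: [fiyyufiri] → [fyyfri]
B Final Vowel Lowering: [fyyfri] → [fyyfre]
C Nasal Assimilation: no change — [fyyfre]
D Degemination: [fyyfre] → [fyfre]
E Final Devoicing: no change — [fyfre]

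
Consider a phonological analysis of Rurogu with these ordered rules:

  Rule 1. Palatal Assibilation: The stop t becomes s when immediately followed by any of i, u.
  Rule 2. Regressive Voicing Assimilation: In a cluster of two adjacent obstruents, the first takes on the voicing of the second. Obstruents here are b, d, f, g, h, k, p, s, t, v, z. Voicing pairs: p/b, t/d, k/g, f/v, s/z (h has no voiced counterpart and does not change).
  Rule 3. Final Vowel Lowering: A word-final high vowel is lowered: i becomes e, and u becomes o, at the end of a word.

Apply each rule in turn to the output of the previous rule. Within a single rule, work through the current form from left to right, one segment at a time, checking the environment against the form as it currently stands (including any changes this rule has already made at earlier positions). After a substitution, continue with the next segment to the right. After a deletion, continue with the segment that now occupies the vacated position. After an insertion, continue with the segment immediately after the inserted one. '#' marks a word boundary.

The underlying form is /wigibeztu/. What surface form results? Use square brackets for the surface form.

Rule 1 Palatal Assibilation: [wigibeztu] → [wigibezsu]
Rule 2 Regressive Voicing Assimilation: [wigibezsu] → [wigibessu]
Rule 3 Final Vowel Lowering: [wigibessu] → [wigibesso]

[wigibesso]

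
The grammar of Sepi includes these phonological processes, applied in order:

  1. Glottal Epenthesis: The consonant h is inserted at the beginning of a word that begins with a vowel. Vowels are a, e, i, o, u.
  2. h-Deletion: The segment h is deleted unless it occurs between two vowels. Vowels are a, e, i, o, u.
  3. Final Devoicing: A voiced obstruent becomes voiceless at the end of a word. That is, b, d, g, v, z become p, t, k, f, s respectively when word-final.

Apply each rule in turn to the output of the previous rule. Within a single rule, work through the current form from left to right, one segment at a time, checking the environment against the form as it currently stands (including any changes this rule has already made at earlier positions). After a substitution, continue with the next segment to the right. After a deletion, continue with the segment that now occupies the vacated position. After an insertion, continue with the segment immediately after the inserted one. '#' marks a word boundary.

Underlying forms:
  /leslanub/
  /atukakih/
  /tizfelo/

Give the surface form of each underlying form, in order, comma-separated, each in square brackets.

[leslanup], [atukaki], [tizfelo]

/leslanub/:
  1 Glottal Epenthesis: no change — [leslanub]
  2 h-Deletion: no change — [leslanub]
  3 Final Devoicing: [leslanub] → [leslanup]
/atukakih/:
  1 Glottal Epenthesis: [atukakih] → [hatukakih]
  2 h-Deletion: [hatukakih] → [atukaki]
  3 Final Devoicing: no change — [atukaki]
/tizfelo/:
  1 Glottal Epenthesis: no change — [tizfelo]
  2 h-Deletion: no change — [tizfelo]
  3 Final Devoicing: no change — [tizfelo]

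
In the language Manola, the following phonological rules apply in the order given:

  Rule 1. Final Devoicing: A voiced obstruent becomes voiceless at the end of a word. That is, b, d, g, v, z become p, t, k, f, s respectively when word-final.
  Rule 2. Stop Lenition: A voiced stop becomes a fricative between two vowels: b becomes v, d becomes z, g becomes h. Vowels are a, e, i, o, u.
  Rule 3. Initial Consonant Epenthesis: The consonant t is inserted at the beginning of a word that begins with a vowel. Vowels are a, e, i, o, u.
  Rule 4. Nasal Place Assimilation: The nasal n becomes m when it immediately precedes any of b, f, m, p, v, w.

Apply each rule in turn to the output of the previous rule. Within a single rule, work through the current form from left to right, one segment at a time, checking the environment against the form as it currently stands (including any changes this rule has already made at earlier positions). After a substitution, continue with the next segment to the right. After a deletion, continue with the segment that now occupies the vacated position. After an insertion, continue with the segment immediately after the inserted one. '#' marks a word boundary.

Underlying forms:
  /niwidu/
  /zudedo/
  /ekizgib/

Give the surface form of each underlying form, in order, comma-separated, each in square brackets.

[niwizu], [zuzezo], [tekizgip]

/niwidu/:
  Rule 1 Final Devoicing: no change — [niwidu]
  Rule 2 Stop Lenition: [niwidu] → [niwizu]
  Rule 3 Initial Consonant Epenthesis: no change — [niwizu]
  Rule 4 Nasal Place Assimilation: no change — [niwizu]
/zudedo/:
  Rule 1 Final Devoicing: no change — [zudedo]
  Rule 2 Stop Lenition: [zudedo] → [zuzezo]
  Rule 3 Initial Consonant Epenthesis: no change — [zuzezo]
  Rule 4 Nasal Place Assimilation: no change — [zuzezo]
/ekizgib/:
  Rule 1 Final Devoicing: [ekizgib] → [ekizgip]
  Rule 2 Stop Lenition: no change — [ekizgip]
  Rule 3 Initial Consonant Epenthesis: [ekizgip] → [tekizgip]
  Rule 4 Nasal Place Assimilation: no change — [tekizgip]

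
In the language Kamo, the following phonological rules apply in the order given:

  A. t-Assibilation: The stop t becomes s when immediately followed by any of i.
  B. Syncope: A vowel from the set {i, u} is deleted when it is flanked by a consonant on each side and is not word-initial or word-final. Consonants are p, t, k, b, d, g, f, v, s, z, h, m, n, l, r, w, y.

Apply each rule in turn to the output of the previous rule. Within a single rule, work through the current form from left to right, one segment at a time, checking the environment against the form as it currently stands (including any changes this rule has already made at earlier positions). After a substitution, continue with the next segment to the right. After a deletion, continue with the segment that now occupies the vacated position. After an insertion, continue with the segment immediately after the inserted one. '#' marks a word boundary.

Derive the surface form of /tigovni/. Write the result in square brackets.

[sgovni]

A t-Assibilation: [tigovni] → [sigovni]
B Syncope: [sigovni] → [sgovni]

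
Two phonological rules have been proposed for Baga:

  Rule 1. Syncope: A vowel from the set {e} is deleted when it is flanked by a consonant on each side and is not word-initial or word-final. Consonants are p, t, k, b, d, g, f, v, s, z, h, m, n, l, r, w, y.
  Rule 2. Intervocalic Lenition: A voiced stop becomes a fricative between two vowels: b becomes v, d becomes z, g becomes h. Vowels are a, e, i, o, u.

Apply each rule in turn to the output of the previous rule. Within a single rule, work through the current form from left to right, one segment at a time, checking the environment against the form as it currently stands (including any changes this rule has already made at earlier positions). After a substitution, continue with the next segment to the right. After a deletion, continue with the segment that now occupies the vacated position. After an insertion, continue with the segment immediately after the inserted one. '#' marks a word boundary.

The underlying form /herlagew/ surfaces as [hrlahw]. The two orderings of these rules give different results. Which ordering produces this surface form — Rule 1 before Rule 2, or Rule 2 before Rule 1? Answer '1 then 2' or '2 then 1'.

Order 1 then 2:
  1 Syncope: [herlagew] → [hrlagw]
  2 Intervocalic Lenition: no change — [hrlagw]
  result: [hrlagw]
Order 2 then 1:
  2 Intervocalic Lenition: [herlagew] → [herlahew]
  1 Syncope: [herlahew] → [hrlahw]
  result: [hrlahw]

2 then 1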